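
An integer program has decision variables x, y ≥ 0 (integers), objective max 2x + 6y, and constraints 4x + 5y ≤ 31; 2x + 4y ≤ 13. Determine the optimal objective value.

18

(x,y)=(0,3): 4·0+5·3=15≤31, 2·0+4·3=12≤13, objective 18.
(x,y)=(1,2): 4·1+5·2=14≤31, 2·1+4·2=10≤13, objective 14.
(x,y)=(0,2): 4·0+5·2=10≤31, 2·0+4·2=8≤13, objective 12.
Maximum is 18 at (x,y)=(0,3).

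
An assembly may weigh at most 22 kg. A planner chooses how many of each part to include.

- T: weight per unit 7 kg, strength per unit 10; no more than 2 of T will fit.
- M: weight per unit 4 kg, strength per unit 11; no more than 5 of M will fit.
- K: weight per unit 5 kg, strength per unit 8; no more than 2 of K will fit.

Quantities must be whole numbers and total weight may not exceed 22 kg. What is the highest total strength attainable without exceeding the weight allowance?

M has the best ratio (11/4); taking only M gives at most 5×11 = 55 (stopped by the weight limit).
Optimal: 5×M: weight 20 ≤ 22, strength 5·11 = 55.

55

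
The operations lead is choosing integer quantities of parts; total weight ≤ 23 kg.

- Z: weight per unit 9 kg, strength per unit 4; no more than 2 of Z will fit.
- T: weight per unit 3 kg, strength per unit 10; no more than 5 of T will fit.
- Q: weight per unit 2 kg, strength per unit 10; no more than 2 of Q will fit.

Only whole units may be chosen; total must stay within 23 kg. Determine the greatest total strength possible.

This is a bounded integer knapsack.
4×T and 2×Q: weight 16 ≤ 23, strength 4·10 + 2·10 = 60.
5×T and 2×Q: weight 19 ≤ 23, strength 5·10 + 2·10 = 70.
Best is 70.

70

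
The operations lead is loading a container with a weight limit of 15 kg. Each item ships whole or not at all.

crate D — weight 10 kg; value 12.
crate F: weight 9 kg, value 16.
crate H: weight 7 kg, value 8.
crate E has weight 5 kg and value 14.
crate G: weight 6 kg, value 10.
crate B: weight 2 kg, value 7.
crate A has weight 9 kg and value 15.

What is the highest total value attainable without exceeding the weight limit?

This is an integer program with binary decision variables.
Allowing fractional choices, the relaxed optimum would be about 35.2, but items are indivisible.
crate H + crate E + crate B: weight 7 + 5 + 2 = 14 ≤ 15, value 8 + 14 + 7 = 29.
crate E + crate G + crate B: weight 5 + 6 + 2 = 13 ≤ 15, value 14 + 10 + 7 = 31.
crate F + crate E: weight 9 + 5 = 14 ≤ 15, value 16 + 14 = 30.
Best is crate E, crate G, and crate B with total value 31.

31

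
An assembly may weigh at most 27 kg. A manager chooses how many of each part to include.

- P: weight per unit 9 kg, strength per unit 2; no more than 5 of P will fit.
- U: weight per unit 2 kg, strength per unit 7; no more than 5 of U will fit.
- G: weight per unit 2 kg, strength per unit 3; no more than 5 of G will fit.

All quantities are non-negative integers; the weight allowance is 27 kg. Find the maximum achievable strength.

50

This is a bounded integer knapsack.
U has the best ratio (7/2); taking only U gives at most 5×7 = 35 (stopped by the supply cap of 5).
Mixing does better — 5×U and 5×G: weight 20 ≤ 27, strength 5·7 + 5·3 = 50.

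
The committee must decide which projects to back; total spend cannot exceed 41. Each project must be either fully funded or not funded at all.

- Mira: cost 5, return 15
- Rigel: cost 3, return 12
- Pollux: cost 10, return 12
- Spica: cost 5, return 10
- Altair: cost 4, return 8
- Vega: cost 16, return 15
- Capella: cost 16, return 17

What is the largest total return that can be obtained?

Allowing fractional choices, the relaxed optimum would be about 71.9, but projects are indivisible.
Mira + Rigel + Pollux + Spica + Vega: cost 5 + 3 + 10 + 5 + 16 = 39 ≤ 41, return 15 + 12 + 12 + 10 + 15 = 64.
Mira + Rigel + Pollux + Spica + Capella: cost 5 + 3 + 10 + 5 + 16 = 39 ≤ 41, return 15 + 12 + 12 + 10 + 17 = 66.
Mira + Rigel + Pollux + Altair + Capella: cost 5 + 3 + 10 + 4 + 16 = 38 ≤ 41, return 15 + 12 + 12 + 8 + 17 = 64.
Best is Mira, Rigel, Pollux, Spica, and Capella with total return 66.

66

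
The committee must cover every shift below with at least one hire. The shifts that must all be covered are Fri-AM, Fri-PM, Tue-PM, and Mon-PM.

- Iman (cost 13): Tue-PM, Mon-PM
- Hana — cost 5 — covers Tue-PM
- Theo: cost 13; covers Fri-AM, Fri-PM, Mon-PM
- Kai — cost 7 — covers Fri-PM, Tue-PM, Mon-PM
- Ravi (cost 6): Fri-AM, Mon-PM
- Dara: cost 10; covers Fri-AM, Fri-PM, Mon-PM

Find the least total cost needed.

This is a weighted set-cover instance.
Choose Kai and Ravi: together they cover Fri-AM, Fri-PM, Tue-PM, Mon-PM — every shift.
Total cost: 7 + 6 = 13.

13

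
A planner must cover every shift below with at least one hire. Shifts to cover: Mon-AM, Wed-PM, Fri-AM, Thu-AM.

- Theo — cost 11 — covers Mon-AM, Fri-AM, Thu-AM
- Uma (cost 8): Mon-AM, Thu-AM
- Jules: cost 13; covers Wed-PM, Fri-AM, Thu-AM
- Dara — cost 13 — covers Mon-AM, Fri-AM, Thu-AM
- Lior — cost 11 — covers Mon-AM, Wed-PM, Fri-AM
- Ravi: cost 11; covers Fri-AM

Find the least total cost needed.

The greedy cost-per-new-shift heuristic would pick Theo and Lior for 22, but a cheaper cover exists.
Choose Uma and Lior: together they cover Mon-AM, Wed-PM, Fri-AM, Thu-AM — every shift.
Total cost: 8 + 11 = 19.
No cover costs less than 19.

19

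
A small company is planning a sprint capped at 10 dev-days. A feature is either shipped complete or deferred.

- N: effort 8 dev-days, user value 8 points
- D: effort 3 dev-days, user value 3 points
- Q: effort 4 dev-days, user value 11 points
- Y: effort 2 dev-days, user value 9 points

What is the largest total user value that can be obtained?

Treat it as a binary knapsack problem.
Take D, Q, and Y: effort 3 + 4 + 2 = 9 ≤ 10, user value 3 + 11 + 9 = 23.
No other feasible combination does better.

23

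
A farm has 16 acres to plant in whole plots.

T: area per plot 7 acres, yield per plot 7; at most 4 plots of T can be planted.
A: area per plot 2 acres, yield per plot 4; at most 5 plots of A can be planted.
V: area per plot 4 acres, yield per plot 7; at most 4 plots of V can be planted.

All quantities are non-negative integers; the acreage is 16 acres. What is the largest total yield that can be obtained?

30

Take 4×A and 2×V: area 16 ≤ 16, yield 4·4 + 2·7 = 30.
No other integer combination yields more.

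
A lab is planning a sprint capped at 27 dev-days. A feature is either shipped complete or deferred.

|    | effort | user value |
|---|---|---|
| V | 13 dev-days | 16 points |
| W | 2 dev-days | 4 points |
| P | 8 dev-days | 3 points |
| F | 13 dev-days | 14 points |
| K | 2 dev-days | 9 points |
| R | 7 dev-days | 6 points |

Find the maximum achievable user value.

35

Take V, W, K, and R: effort 13 + 2 + 2 + 7 = 24 ≤ 27, user value 16 + 4 + 9 + 6 = 35.
No other feasible combination does better.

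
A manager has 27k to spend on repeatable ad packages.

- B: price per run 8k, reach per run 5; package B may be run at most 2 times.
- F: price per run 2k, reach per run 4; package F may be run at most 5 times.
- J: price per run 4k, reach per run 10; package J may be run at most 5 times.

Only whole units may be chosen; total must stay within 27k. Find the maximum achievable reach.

62

3×F and 5×J: price 26 ≤ 27, reach 3·4 + 5·10 = 62.
5×F and 4×J: price 26 ≤ 27, reach 5·4 + 4·10 = 60.
Best is 62.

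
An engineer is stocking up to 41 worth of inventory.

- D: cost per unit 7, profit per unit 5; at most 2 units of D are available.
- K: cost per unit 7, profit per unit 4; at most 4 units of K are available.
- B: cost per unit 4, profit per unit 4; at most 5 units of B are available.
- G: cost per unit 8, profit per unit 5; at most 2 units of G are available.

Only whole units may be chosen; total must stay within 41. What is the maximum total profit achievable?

2×D, 1×K, and 5×B: cost 41 ≤ 41, profit 2·5 + 1·4 + 5·4 = 34.
1×D, 2×K, and 5×B: cost 41 ≤ 41, profit 1·5 + 2·4 + 5·4 = 33.
Best is 34.

34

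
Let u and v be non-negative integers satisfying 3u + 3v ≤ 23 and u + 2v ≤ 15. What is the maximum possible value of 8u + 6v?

The continuous relaxation peaks at (7.67, 0) with value 61.33; rounding to a feasible lattice point costs some objective.
(u,v)=(7,0): 3·7+3·0=21≤23, 1·7+2·0=7≤15, objective 56.
(u,v)=(6,1): 3·6+3·1=21≤23, 1·6+2·1=8≤15, objective 54.
No feasible integer point exceeds 56.

56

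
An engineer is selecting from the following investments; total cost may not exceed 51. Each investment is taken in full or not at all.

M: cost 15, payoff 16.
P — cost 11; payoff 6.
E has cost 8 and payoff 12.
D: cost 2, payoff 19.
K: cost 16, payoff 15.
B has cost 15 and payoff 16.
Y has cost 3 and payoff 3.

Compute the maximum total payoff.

69

Allowing fractional choices, the relaxed optimum would be about 73.5, but investments are indivisible.
M + P + E + D + B: cost 15 + 11 + 8 + 2 + 15 = 51 ≤ 51, payoff 16 + 6 + 12 + 19 + 16 = 69.
M + E + D + B + Y: cost 15 + 8 + 2 + 15 + 3 = 43 ≤ 51, payoff 16 + 12 + 19 + 16 + 3 = 66.
M + D + K + B + Y: cost 15 + 2 + 16 + 15 + 3 = 51 ≤ 51, payoff 16 + 19 + 15 + 16 + 3 = 69.
The maximum payoff is 69; one optimal choice is M, P, E, D, and B.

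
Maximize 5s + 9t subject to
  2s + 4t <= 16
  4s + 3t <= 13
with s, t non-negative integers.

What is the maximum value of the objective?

36

(s,t)=(0,4) is feasible, giving 36.
(s,t)=(1,3) is feasible, giving 32.
(s,t)=(0,3) is feasible, giving 27.
Maximum is 36 at (s,t)=(0,4).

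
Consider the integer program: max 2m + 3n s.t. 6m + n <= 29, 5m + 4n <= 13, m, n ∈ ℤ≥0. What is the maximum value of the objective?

9

(m,n)=(0,3) is feasible, giving 9.
(m,n)=(1,2) is feasible, giving 8.
(m,n)=(0,2) is feasible, giving 6.
Maximum is 9 at (m,n)=(0,3).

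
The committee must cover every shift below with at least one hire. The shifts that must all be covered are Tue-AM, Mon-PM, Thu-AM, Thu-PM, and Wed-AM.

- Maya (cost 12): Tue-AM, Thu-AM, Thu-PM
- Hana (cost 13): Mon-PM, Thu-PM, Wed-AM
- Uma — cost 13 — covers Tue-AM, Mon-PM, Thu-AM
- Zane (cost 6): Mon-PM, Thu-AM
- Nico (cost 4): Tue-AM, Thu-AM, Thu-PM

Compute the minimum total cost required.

17

The greedy cost-per-new-shift heuristic would pick Nico, Zane, and Hana for 23, but a cheaper cover exists.
Choose Hana and Nico: together they cover Tue-AM, Mon-PM, Thu-AM, Thu-PM, Wed-AM — every shift.
Total cost: 13 + 4 = 17.
No cover costs less than 17.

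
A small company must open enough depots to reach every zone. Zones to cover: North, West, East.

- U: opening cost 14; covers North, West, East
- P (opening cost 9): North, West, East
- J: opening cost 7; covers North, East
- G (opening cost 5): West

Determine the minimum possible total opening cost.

P alone covers North, West, East — every zone.
Total opening cost: 9.
No cover costs less than 9.

9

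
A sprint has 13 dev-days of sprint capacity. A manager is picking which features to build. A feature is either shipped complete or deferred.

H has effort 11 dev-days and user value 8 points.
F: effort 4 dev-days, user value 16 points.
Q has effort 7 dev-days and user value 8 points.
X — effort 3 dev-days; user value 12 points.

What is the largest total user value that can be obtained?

Allowing fractional choices, the relaxed optimum would be about 34.9, but features are indivisible.
Q + X: effort 7 + 3 = 10 ≤ 13, user value 8 + 12 = 20.
F + X: effort 4 + 3 = 7 ≤ 13, user value 16 + 12 = 28.
F + Q: effort 4 + 7 = 11 ≤ 13, user value 16 + 8 = 24.
Best is F and X with total user value 28.

28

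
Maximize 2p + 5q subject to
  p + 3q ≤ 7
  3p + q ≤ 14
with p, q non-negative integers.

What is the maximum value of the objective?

(p,q)=(4,1): 1·4+3·1=7≤7, 3·4+1·1=13≤14, objective 13.
(p,q)=(3,1): 1·3+3·1=6≤7, 3·3+1·1=10≤14, objective 11.
(p,q)=(4,0): 1·4+3·0=4≤7, 3·4+1·0=12≤14, objective 8.
No feasible integer point exceeds 13.

13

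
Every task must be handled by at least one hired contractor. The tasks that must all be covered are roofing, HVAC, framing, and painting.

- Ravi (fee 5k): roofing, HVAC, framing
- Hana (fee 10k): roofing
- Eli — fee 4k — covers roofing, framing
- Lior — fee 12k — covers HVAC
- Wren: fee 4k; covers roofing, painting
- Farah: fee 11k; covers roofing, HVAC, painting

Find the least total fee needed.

9

This is an integer covering problem.
Choose Ravi and Wren: together they cover roofing, HVAC, framing, painting — every task.
Total fee: 5 + 4 = 9.
No cover costs less than 9.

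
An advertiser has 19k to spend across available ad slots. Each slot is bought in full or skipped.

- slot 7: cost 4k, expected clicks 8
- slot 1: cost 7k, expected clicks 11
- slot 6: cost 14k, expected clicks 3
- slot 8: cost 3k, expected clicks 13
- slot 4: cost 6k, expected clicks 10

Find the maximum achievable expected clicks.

34

Allowing fractional choices, the relaxed optimum would be about 40.4, but ad slots are indivisible.
slot 7 + slot 8 + slot 4: cost 4 + 3 + 6 = 13 ≤ 19, expected clicks 8 + 13 + 10 = 31.
slot 1 + slot 8 + slot 4: cost 7 + 3 + 6 = 16 ≤ 19, expected clicks 11 + 13 + 10 = 34.
slot 7 + slot 1 + slot 8: cost 4 + 7 + 3 = 14 ≤ 19, expected clicks 8 + 11 + 13 = 32.
Best is slot 1, slot 8, and slot 4 with total expected clicks 34.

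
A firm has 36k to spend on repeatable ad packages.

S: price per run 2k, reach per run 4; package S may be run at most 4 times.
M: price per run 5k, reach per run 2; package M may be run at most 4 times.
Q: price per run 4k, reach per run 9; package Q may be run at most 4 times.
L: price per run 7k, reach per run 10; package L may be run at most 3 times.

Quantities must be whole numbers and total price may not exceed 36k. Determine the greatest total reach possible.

68

Take 3×S, 4×Q, and 2×L: price 36 ≤ 36, reach 3·4 + 4·9 + 2·10 = 68.
Q has the best ratio (9/4) and is taken to its limit of 4; remaining capacity is filled optimally with the others.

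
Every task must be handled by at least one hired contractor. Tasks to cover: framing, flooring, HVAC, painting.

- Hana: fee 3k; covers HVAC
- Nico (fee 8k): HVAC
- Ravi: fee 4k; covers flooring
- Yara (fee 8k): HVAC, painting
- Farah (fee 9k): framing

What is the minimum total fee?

This is a weighted set-cover instance.
The greedy cost-per-new-task heuristic would pick Hana, Ravi, Yara, and Farah for 24, but a cheaper cover exists.
Choose Ravi, Yara, and Farah: together they cover framing, flooring, HVAC, painting — every task.
Total fee: 4 + 8 + 9 = 21.
No cover costs less than 21.

21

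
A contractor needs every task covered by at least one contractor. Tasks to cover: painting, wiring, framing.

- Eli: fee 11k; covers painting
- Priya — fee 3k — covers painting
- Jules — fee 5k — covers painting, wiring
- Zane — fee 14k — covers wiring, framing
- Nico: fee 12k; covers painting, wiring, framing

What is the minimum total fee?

Nico alone covers painting, wiring, framing — every task.
Total fee: 12.

12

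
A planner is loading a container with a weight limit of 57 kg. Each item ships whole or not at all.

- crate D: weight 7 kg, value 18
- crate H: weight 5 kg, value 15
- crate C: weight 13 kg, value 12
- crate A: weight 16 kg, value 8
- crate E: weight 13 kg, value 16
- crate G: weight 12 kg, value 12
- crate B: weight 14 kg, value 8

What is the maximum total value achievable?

73

Allowing fractional choices, the relaxed optimum would be about 77.0, but items are indivisible.
crate D + crate H + crate C + crate E + crate G: weight 7 + 5 + 13 + 13 + 12 = 50 ≤ 57, value 18 + 15 + 12 + 16 + 12 = 73.
crate D + crate H + crate C + crate E + crate B: weight 7 + 5 + 13 + 13 + 14 = 52 ≤ 57, value 18 + 15 + 12 + 16 + 8 = 69.
crate D + crate H + crate E + crate G + crate B: weight 7 + 5 + 13 + 12 + 14 = 51 ≤ 57, value 18 + 15 + 16 + 12 + 8 = 69.
Best is crate D, crate H, crate C, crate E, and crate G with total value 73.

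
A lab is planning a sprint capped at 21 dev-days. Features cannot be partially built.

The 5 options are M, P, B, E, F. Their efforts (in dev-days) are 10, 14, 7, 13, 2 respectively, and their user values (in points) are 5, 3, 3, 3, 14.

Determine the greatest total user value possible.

M + B + F: effort 10 + 7 + 2 = 19 ≤ 21, user value 5 + 3 + 14 = 22.
M + F: effort 10 + 2 = 12 ≤ 21, user value 5 + 14 = 19.
B + F: effort 7 + 2 = 9 ≤ 21, user value 3 + 14 = 17.
Best is M, B, and F with total user value 22.

22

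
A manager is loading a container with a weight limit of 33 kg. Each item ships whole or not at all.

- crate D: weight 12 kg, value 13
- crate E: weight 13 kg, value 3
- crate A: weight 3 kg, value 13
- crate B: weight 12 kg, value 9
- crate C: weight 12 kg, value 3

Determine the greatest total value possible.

35

Allowing fractional choices, the relaxed optimum would be about 36.5, but items are indivisible.
crate D + crate A + crate C: weight 12 + 3 + 12 = 27 ≤ 33, value 13 + 13 + 3 = 29.
crate D + crate E + crate A: weight 12 + 13 + 3 = 28 ≤ 33, value 13 + 3 + 13 = 29.
crate D + crate A + crate B: weight 12 + 3 + 12 = 27 ≤ 33, value 13 + 13 + 9 = 35.
Best is crate D, crate A, and crate B with total value 35.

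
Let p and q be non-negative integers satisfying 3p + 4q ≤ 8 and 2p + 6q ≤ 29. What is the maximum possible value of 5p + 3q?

Relaxing integrality, the LP optimum is 13.33 at (p,q) = (2.67, 0), which is not an integer point.
(p,q)=(2,0): 3·2+4·0=6≤8, 2·2+6·0=4≤29, objective 10.
(p,q)=(1,1): 3·1+4·1=7≤8, 2·1+6·1=8≤29, objective 8.
(p,q)=(1,0): 3·1+4·0=3≤8, 2·1+6·0=2≤29, objective 5.
The best lattice point is (2,0), giving 10.

10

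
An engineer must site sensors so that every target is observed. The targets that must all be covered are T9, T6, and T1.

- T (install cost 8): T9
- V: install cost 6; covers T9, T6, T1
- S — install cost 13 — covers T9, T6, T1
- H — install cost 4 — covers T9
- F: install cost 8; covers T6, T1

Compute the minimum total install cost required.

6

This is a weighted set-cover instance.
V alone covers T9, T6, T1 — every target.
Total install cost: 6.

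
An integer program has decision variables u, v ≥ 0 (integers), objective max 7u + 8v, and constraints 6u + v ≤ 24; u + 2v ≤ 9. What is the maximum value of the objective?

45

Relaxing integrality, the LP optimum is 46.64 at (u,v) = (3.55, 2.73), which is not an integer point.
(u,v)=(3,3) is feasible, giving 45.
(u,v)=(2,3) is feasible, giving 38.
(u,v)=(3,2) is feasible, giving 37.
(u,v)=(2,2) is feasible, giving 30.
Maximum is 45 at (u,v)=(3,3).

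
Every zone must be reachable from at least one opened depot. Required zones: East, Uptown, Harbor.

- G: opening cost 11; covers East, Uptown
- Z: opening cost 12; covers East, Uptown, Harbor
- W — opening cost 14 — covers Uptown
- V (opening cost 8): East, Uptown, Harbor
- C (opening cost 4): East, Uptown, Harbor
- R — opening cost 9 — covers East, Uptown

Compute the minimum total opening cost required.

C alone covers East, Uptown, Harbor — every zone.
Total opening cost: 4.
No cover costs less than 4.

4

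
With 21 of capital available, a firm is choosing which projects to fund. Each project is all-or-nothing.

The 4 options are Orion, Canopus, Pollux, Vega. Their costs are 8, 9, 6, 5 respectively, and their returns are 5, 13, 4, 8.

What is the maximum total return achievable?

25

Allowing fractional choices, the relaxed optimum would be about 25.6, but projects are indivisible.
Canopus + Pollux + Vega: cost 9 + 6 + 5 = 20 ≤ 21, return 13 + 4 + 8 = 25.
Orion + Canopus: cost 8 + 9 = 17 ≤ 21, return 5 + 13 = 18.
Canopus + Vega: cost 9 + 5 = 14 ≤ 21, return 13 + 8 = 21.
Best is Canopus, Pollux, and Vega with total return 25.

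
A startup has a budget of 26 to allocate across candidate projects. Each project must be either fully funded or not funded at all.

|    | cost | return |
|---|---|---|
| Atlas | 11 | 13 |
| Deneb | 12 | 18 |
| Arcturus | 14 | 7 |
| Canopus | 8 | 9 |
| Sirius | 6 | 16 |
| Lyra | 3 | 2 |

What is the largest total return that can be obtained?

Allowing fractional choices, the relaxed optimum would be about 43.5, but projects are indivisible.
Deneb + Canopus + Sirius: cost 12 + 8 + 6 = 26 ≤ 26, return 18 + 9 + 16 = 43.
Atlas + Canopus + Sirius: cost 11 + 8 + 6 = 25 ≤ 26, return 13 + 9 + 16 = 38.
Best is Deneb, Canopus, and Sirius with total return 43.

43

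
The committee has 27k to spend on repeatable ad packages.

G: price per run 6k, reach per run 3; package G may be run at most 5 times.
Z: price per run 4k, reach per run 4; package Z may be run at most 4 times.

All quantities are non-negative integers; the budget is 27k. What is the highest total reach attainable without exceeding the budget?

Z has the best ratio (4/4); taking only Z gives at most 4×4 = 16 (stopped by the supply cap of 4).
Mixing does better — 1×G and 4×Z: price 22 ≤ 27, reach 1·3 + 4·4 = 19.

19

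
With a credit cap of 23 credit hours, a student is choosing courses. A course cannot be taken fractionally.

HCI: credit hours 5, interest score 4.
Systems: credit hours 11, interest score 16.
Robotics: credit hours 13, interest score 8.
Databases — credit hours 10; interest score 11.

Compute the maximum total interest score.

27

Take Systems and Databases: credit hours 11 + 10 = 21 ≤ 23, interest score 16 + 11 = 27.
No other feasible combination does better.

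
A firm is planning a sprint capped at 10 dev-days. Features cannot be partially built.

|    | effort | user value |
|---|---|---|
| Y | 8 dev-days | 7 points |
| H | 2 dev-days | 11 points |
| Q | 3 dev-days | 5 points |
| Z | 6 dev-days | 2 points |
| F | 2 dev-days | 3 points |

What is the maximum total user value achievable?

H + Q + F: effort 2 + 3 + 2 = 7 ≤ 10, user value 11 + 5 + 3 = 19.
Y + H: effort 8 + 2 = 10 ≤ 10, user value 7 + 11 = 18.
H + Q: effort 2 + 3 = 5 ≤ 10, user value 11 + 5 = 16.
Best is H, Q, and F with total user value 19.

19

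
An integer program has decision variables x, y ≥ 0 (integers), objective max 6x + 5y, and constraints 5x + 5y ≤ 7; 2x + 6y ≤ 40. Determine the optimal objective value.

6

The continuous relaxation peaks at (1.4, 0) with value 8.40; rounding to a feasible lattice point costs some objective.
(x,y)=(1,0): 5·1+5·0=5≤7, 2·1+6·0=2≤40, objective 6.
(x,y)=(0,1): 5·0+5·1=5≤7, 2·0+6·1=6≤40, objective 5.
The best lattice point is (1,0), giving 6.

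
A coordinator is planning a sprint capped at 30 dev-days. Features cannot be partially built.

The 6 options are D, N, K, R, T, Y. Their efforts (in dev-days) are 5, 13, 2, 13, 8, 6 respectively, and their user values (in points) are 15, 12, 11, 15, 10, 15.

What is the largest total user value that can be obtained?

56

Allowing fractional choices, the relaxed optimum would be about 61.4, but features are indivisible.
D + K + R + Y: effort 5 + 2 + 13 + 6 = 26 ≤ 30, user value 15 + 11 + 15 + 15 = 56.
D + N + K + Y: effort 5 + 13 + 2 + 6 = 26 ≤ 30, user value 15 + 12 + 11 + 15 = 53.
D + K + T + Y: effort 5 + 2 + 8 + 6 = 21 ≤ 30, user value 15 + 11 + 10 + 15 = 51.
Best is D, K, R, and Y with total user value 56.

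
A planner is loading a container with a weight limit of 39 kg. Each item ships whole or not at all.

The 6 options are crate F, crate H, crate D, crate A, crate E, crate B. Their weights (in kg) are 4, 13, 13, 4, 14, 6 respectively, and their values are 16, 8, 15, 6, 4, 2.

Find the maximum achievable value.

45

Take crate F, crate H, crate D, and crate A: weight 4 + 13 + 13 + 4 = 34 ≤ 39, value 16 + 8 + 15 + 6 = 45.
No other feasible combination does better.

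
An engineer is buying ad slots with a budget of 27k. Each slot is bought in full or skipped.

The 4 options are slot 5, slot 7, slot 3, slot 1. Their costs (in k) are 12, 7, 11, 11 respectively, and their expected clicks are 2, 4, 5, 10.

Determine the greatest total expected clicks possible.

15

This is an integer program with binary decision variables.
Allowing fractional choices, the relaxed optimum would be about 18.1, but ad slots are indivisible.
slot 7 + slot 1: cost 7 + 11 = 18 ≤ 27, expected clicks 4 + 10 = 14.
slot 3 + slot 1: cost 11 + 11 = 22 ≤ 27, expected clicks 5 + 10 = 15.
Best is slot 3 and slot 1 with total expected clicks 15.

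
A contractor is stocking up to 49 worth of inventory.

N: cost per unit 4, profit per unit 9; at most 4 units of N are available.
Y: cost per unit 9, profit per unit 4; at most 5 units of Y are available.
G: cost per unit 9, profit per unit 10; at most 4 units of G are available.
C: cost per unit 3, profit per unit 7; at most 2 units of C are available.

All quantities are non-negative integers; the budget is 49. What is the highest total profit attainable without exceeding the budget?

4×N, 1×Y, 2×G, and 2×C: cost 49 ≤ 49, profit 4·9 + 1·4 + 2·10 + 2·7 = 74.
4×N, 3×G, and 2×C: cost 49 ≤ 49, profit 4·9 + 3·10 + 2·7 = 80.
Best is 80.

80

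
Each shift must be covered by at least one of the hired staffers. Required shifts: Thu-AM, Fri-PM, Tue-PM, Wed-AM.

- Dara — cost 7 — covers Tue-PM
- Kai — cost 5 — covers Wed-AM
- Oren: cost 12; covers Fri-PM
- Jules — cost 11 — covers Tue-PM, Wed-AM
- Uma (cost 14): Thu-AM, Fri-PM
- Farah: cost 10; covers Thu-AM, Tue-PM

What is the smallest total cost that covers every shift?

The greedy cost-per-new-shift heuristic would pick Kai, Farah, and Oren for 27, but a cheaper cover exists.
Choose Jules and Uma: together they cover Thu-AM, Fri-PM, Tue-PM, Wed-AM — every shift.
Total cost: 11 + 14 = 25.
No cover costs less than 25.

25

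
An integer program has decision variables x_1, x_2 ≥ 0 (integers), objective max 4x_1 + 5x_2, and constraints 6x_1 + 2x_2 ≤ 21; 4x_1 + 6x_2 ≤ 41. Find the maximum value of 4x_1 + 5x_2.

34

(x_1,x_2)=(1,6) is feasible, giving 34.
(x_1,x_2)=(0,6) is feasible, giving 30.
(x_1,x_2)=(1,5) is feasible, giving 29.
Maximum is 34 at (x_1,x_2)=(1,6).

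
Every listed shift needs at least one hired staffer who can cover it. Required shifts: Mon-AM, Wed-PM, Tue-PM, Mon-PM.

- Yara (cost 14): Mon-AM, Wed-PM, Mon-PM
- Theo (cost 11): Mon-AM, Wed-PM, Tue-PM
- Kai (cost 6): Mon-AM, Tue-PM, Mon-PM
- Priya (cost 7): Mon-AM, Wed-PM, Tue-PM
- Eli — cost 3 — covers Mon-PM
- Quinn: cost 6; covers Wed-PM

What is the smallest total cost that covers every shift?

This is a weighted set-cover instance.
The greedy cost-per-new-shift heuristic would pick Kai and Quinn for 12, but a cheaper cover exists.
Choose Priya and Eli: together they cover Mon-AM, Wed-PM, Tue-PM, Mon-PM — every shift.
Total cost: 7 + 3 = 10.
No cover costs less than 10.

10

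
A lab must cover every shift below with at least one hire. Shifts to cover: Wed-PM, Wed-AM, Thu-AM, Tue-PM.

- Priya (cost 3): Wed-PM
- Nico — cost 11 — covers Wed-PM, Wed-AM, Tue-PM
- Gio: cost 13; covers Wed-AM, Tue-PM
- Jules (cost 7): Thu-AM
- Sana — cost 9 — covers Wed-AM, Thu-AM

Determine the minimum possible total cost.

The greedy cost-per-new-shift heuristic would pick Priya, Sana, and Nico for 23, but a cheaper cover exists.
Choose Nico and Jules: together they cover Wed-PM, Wed-AM, Thu-AM, Tue-PM — every shift.
Total cost: 11 + 7 = 18.
No cover costs less than 18.

18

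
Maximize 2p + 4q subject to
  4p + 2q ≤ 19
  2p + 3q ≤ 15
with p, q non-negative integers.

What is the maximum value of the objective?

(p,q)=(0,5): 4·0+2·5=10≤19, 2·0+3·5=15≤15, objective 20.
(p,q)=(1,4): 4·1+2·4=12≤19, 2·1+3·4=14≤15, objective 18.
The best lattice point is (0,5), giving 20.

20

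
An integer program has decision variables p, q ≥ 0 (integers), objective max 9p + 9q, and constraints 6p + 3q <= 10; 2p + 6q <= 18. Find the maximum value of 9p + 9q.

27

The continuous relaxation peaks at (0.2, 2.93) with value 28.20; rounding to a feasible lattice point costs some objective.
(p,q)=(0,3): 6·0+3·3=9≤10, 2·0+6·3=18≤18, objective 27.
(p,q)=(0,2): 6·0+3·2=6≤10, 2·0+6·2=12≤18, objective 18.
The best lattice point is (0,3), giving 27.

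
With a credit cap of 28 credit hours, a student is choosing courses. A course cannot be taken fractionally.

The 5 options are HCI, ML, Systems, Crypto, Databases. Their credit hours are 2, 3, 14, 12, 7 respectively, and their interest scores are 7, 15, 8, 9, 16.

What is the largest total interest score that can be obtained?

HCI + ML + Crypto + Databases: credit hours 2 + 3 + 12 + 7 = 24 ≤ 28, interest score 7 + 15 + 9 + 16 = 47.
HCI + ML + Systems + Databases: credit hours 2 + 3 + 14 + 7 = 26 ≤ 28, interest score 7 + 15 + 8 + 16 = 46.
Best is HCI, ML, Crypto, and Databases with total interest score 47.

47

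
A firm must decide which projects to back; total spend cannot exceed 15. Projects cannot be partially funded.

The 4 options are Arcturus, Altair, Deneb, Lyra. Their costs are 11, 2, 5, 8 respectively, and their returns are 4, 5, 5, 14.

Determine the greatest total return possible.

Deneb + Lyra: cost 5 + 8 = 13 ≤ 15, return 5 + 14 = 19.
Altair + Lyra: cost 2 + 8 = 10 ≤ 15, return 5 + 14 = 19.
Altair + Deneb + Lyra: cost 2 + 5 + 8 = 15 ≤ 15, return 5 + 5 + 14 = 24.
Best is Altair, Deneb, and Lyra with total return 24.

24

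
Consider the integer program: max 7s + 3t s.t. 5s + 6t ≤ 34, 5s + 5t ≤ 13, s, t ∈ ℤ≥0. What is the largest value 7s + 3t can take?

14

Relaxing integrality, the LP optimum is 18.20 at (s,t) = (2.6, 0), which is not an integer point.
(s,t)=(2,0): 5·2+6·0=10≤34, 5·2+5·0=10≤13, objective 14.
(s,t)=(1,1): 5·1+6·1=11≤34, 5·1+5·1=10≤13, objective 10.
(s,t)=(1,0): 5·1+6·0=5≤34, 5·1+5·0=5≤13, objective 7.
The best lattice point is (2,0), giving 14.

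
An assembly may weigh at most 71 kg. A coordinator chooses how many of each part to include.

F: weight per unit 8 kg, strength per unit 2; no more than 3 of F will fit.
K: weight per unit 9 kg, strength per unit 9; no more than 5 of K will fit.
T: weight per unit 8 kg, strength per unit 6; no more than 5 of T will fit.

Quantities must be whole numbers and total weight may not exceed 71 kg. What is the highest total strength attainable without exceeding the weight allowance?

63

This is a bounded integer knapsack.
K has the best ratio (9/9); taking only K gives at most 5×9 = 45 (stopped by the supply cap of 5).
Mixing does better — 5×K and 3×T: weight 69 ≤ 71, strength 5·9 + 3·6 = 63.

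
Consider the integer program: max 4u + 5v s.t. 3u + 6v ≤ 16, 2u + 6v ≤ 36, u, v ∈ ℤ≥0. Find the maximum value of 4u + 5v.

20

The continuous relaxation peaks at (5.33, 0) with value 21.33; rounding to a feasible lattice point costs some objective.
(u,v)=(5,0): 3·5+6·0=15≤16, 2·5+6·0=10≤36, objective 20.
(u,v)=(4,0): 3·4+6·0=12≤16, 2·4+6·0=8≤36, objective 16.
No feasible integer point exceeds 20.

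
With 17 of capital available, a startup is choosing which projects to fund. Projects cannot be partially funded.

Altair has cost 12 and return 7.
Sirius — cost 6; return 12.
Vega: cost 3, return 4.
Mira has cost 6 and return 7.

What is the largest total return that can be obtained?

23

Sirius + Mira: cost 6 + 6 = 12 ≤ 17, return 12 + 7 = 19.
Sirius + Vega + Mira: cost 6 + 3 + 6 = 15 ≤ 17, return 12 + 4 + 7 = 23.
Sirius + Vega: cost 6 + 3 = 9 ≤ 17, return 12 + 4 = 16.
Best is Sirius, Vega, and Mira with total return 23.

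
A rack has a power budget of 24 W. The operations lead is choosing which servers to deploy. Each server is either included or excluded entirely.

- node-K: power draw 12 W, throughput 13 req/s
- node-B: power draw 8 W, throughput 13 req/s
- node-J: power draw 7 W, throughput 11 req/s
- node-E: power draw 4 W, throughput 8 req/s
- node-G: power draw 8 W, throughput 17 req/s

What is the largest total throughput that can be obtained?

node-B + node-J + node-G: power draw 8 + 7 + 8 = 23 ≤ 24, throughput 13 + 11 + 17 = 41.
node-B + node-E + node-G: power draw 8 + 4 + 8 = 20 ≤ 24, throughput 13 + 8 + 17 = 38.
Best is node-B, node-J, and node-G with total throughput 41.

41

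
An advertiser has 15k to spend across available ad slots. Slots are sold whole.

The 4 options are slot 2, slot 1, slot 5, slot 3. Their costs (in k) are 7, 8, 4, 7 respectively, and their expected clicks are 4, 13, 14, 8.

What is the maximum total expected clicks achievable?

27

Allowing fractional choices, the relaxed optimum would be about 30.4, but ad slots are indivisible.
slot 1 + slot 5: cost 8 + 4 = 12 ≤ 15, expected clicks 13 + 14 = 27.
slot 5 + slot 3: cost 4 + 7 = 11 ≤ 15, expected clicks 14 + 8 = 22.
Best is slot 1 and slot 5 with total expected clicks 27.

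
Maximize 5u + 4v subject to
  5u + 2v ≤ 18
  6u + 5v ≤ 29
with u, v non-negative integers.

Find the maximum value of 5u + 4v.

The continuous relaxation peaks at (2.46, 2.85) with value 23.69; rounding to a feasible lattice point costs some objective.
(u,v)=(2,3): 5·2+2·3=16≤18, 6·2+5·3=27≤29, objective 22.
(u,v)=(1,4): 5·1+2·4=13≤18, 6·1+5·4=26≤29, objective 21.
(u,v)=(3,1): 5·3+2·1=17≤18, 6·3+5·1=23≤29, objective 19.
(u,v)=(2,2): 5·2+2·2=14≤18, 6·2+5·2=22≤29, objective 18.
Maximum is 22 at (u,v)=(2,3).

22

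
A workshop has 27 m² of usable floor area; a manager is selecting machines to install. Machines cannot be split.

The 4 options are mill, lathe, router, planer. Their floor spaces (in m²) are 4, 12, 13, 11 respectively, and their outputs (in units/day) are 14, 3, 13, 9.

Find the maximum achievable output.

27

Allowing fractional choices, the relaxed optimum would be about 35.2, but machines are indivisible.
mill + router: floor space 4 + 13 = 17 ≤ 27, output 14 + 13 = 27.
mill + lathe + planer: floor space 4 + 12 + 11 = 27 ≤ 27, output 14 + 3 + 9 = 26.
mill + planer: floor space 4 + 11 = 15 ≤ 27, output 14 + 9 = 23.
Best is mill and router with total output 27.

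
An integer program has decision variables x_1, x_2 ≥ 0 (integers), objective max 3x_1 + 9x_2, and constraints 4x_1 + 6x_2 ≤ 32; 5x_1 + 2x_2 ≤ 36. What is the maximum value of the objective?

The continuous relaxation peaks at (0, 5.33) with value 48.00; rounding to a feasible lattice point costs some objective.
(x_1,x_2)=(0,5): 4·0+6·5=30≤32, 5·0+2·5=10≤36, objective 45.
(x_1,x_2)=(1,4): 4·1+6·4=28≤32, 5·1+2·4=13≤36, objective 39.
(x_1,x_2)=(0,4): 4·0+6·4=24≤32, 5·0+2·4=8≤36, objective 36.
No feasible integer point exceeds 45.

45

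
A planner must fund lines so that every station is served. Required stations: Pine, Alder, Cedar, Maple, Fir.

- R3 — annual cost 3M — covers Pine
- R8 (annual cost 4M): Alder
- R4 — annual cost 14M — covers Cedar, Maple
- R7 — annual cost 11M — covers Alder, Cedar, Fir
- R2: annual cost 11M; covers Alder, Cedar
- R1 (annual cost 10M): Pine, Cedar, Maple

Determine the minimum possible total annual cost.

This is a weighted set-cover instance.
The greedy cost-per-new-station heuristic would pick R3, R7, and R1 for 24, but a cheaper cover exists.
Choose R7 and R1: together they cover Pine, Alder, Cedar, Maple, Fir — every station.
Total annual cost: 11 + 10 = 21.
No cover costs less than 21.

21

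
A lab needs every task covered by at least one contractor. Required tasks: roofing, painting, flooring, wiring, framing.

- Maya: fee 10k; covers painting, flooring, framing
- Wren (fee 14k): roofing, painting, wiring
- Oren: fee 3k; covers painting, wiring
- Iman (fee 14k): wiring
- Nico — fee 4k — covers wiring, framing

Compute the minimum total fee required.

24

This is a weighted set-cover instance.
The greedy cost-per-new-task heuristic would pick Oren, Nico, Maya, and Wren for 31, but a cheaper cover exists.
Choose Maya and Wren: together they cover roofing, painting, flooring, wiring, framing — every task.
Total fee: 10 + 14 = 24.
No cover costs less than 24.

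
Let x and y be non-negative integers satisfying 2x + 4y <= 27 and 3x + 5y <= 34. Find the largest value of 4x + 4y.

Relaxing integrality, the LP optimum is 45.33 at (x,y) = (11.3, 0), which is not an integer point.
(x,y)=(11,0): 2·11+4·0=22≤27, 3·11+5·0=33≤34, objective 44.
(x,y)=(10,0): 2·10+4·0=20≤27, 3·10+5·0=30≤34, objective 40.
No feasible integer point exceeds 44.

44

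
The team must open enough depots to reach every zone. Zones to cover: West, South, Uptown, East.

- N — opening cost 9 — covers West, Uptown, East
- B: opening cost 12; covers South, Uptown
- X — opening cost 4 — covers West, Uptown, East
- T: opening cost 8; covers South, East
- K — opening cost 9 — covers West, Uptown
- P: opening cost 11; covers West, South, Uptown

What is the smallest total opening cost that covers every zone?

This is an integer covering problem.
Choose X and T: together they cover West, South, Uptown, East — every zone.
Total opening cost: 4 + 8 = 12.
No cover costs less than 12.

12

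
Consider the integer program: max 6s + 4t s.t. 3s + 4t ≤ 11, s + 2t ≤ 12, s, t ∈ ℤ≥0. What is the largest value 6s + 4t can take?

18

(s,t)=(3,0) is feasible, giving 18.
(s,t)=(2,1) is feasible, giving 16.
(s,t)=(2,0) is feasible, giving 12.
Maximum is 18 at (s,t)=(3,0).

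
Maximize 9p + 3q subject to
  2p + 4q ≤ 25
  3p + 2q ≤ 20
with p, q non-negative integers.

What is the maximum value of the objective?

The continuous relaxation peaks at (6.67, 0) with value 60.00; rounding to a feasible lattice point costs some objective.
(p,q)=(6,1): 2·6+4·1=16≤25, 3·6+2·1=20≤20, objective 57.
(p,q)=(6,0): 2·6+4·0=12≤25, 3·6+2·0=18≤20, objective 54.
(p,q)=(5,2): 2·5+4·2=18≤25, 3·5+2·2=19≤20, objective 51.
(p,q)=(5,1): 2·5+4·1=14≤25, 3·5+2·1=17≤20, objective 48.
No feasible integer point exceeds 57.

57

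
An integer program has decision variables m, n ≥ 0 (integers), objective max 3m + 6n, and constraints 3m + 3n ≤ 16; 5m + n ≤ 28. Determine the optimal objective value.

(m,n)=(0,5) is feasible, giving 30.
(m,n)=(1,4) is feasible, giving 27.
(m,n)=(0,4) is feasible, giving 24.
Maximum is 30 at (m,n)=(0,5).

30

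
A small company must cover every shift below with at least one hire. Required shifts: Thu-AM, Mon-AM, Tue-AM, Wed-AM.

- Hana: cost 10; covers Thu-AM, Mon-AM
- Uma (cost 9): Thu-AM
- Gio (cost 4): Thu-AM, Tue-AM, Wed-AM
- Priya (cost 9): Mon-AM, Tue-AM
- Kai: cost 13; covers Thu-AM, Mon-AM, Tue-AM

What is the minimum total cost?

13

This is a weighted set-cover instance.
Choose Gio and Priya: together they cover Thu-AM, Mon-AM, Tue-AM, Wed-AM — every shift.
Total cost: 4 + 9 = 13.
No cover costs less than 13.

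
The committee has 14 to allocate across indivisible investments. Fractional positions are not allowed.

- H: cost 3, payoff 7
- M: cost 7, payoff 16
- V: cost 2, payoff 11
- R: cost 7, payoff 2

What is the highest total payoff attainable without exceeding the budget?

34

Take H, M, and V: cost 3 + 7 + 2 = 12 ≤ 14, payoff 7 + 16 + 11 = 34.
No other feasible combination does better.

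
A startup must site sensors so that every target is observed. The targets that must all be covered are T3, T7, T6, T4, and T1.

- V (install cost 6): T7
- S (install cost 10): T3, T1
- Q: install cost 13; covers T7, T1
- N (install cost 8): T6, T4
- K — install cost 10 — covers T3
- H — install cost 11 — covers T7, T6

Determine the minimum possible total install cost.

Choose V, S, and N: together they cover T3, T7, T6, T4, T1 — every target.
Total install cost: 6 + 10 + 8 = 24.

24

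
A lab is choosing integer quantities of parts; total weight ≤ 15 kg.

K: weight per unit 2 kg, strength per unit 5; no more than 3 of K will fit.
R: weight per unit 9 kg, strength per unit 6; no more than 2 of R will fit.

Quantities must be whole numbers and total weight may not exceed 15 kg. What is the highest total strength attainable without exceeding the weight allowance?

21

Take 3×K and 1×R: weight 15 ≤ 15, strength 3·5 + 1·6 = 21.
K has the best ratio (5/2) and is taken to its limit of 3; remaining capacity is filled optimally with the others.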